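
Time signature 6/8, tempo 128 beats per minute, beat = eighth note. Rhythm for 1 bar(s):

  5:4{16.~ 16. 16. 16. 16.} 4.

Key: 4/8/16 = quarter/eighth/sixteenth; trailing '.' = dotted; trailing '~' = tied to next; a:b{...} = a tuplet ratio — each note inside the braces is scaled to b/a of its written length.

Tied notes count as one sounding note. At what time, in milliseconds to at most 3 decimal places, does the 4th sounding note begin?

note 4 onset = 12/5b = 1125.0ms

1. 0.0ms @ 0 + 562.5ms (6/5)
2. 562.5ms @ 6/5 + 281.25ms (3/5)
3. 843.75ms @ 9/5 + 281.25ms (3/5)
4. 1125.0ms @ 12/5 + 281.25ms (3/5)
5. 1406.25ms @ 3 + 1406.25ms (3)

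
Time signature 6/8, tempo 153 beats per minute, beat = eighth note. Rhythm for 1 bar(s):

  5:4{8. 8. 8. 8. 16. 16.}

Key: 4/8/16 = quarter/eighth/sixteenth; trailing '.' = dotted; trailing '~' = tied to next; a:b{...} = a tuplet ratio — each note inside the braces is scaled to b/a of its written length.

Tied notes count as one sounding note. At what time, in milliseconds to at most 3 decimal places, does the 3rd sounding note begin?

note 3 onset = 12/5b = 941.176ms

1. 0.0ms @ 0 + 470.588ms (6/5)
2. 470.588ms @ 6/5 + 470.588ms (6/5)
3. 941.176ms @ 12/5 + 470.588ms (6/5)
4. 1411.765ms @ 18/5 + 470.588ms (6/5)
5. 1882.353ms @ 24/5 + 235.294ms (3/5)
6. 2117.647ms @ 27/5 + 235.294ms (3/5)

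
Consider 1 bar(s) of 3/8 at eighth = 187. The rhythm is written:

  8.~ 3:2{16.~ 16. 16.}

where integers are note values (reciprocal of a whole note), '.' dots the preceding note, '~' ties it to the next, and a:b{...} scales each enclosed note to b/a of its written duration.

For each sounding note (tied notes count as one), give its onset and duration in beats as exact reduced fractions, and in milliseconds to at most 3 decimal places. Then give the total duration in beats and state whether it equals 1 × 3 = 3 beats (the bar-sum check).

1) 0.0ms=0b +802.139ms=5/2b
2) 802.139ms=5/2b +160.428ms=1/2b
Σ=3b of 3 (187bpm 3/8) — PASS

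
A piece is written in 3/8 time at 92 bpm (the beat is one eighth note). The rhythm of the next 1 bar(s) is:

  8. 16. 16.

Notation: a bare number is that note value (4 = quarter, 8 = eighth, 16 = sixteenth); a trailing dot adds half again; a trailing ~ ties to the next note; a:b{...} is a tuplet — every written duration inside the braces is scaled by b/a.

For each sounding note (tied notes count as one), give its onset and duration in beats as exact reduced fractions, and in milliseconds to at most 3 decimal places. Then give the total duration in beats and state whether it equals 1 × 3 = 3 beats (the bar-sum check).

1) 0.0ms=0b +978.261ms=3/2b
2) 978.261ms=3/2b +489.13ms=3/4b
3) 1467.391ms=9/4b +489.13ms=3/4b
Σ=3b of 3 (92bpm 3/8) — PASS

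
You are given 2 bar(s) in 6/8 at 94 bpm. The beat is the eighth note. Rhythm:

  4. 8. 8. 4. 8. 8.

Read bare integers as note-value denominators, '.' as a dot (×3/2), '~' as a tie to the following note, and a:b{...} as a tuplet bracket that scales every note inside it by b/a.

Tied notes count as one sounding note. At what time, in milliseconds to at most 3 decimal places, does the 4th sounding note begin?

note 4 onset = 6b = 3829.787ms

1. 0.0ms @ 0 + 1914.894ms (3)
2. 1914.894ms @ 3 + 957.447ms (3/2)
3. 2872.34ms @ 9/2 + 957.447ms (3/2)
4. 3829.787ms @ 6 + 1914.894ms (3)
5. 5744.681ms @ 9 + 957.447ms (3/2)
6. 6702.128ms @ 21/2 + 957.447ms (3/2)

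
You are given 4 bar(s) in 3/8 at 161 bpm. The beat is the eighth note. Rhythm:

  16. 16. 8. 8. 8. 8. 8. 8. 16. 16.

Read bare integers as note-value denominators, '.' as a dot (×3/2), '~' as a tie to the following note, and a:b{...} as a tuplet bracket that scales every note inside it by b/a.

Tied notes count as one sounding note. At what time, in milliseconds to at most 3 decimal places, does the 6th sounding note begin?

1. 0.0ms @ 0 + 279.503ms (3/4)
2. 279.503ms @ 3/4 + 279.503ms (3/4)
3. 559.006ms @ 3/2 + 559.006ms (3/2)
4. 1118.012ms @ 3 + 559.006ms (3/2)
5. 1677.019ms @ 9/2 + 559.006ms (3/2)
6. 2236.025ms @ 6 + 559.006ms (3/2)
7. 2795.031ms @ 15/2 + 559.006ms (3/2)
8. 3354.037ms @ 9 + 559.006ms (3/2)
9. 3913.043ms @ 21/2 + 279.503ms (3/4)
10. 4192.547ms @ 45/4 + 279.503ms (3/4)

note 6 onset = 6b = 2236.025ms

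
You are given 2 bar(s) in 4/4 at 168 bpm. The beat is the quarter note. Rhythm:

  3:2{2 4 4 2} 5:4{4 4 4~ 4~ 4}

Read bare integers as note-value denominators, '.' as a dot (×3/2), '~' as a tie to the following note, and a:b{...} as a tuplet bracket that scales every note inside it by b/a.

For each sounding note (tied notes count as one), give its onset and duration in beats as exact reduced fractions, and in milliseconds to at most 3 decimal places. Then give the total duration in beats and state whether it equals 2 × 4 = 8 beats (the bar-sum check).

1) 0.0ms=0b +476.19ms=4/3b
2) 476.19ms=4/3b +238.095ms=2/3b
3) 714.286ms=2b +238.095ms=2/3b
4) 952.381ms=8/3b +476.19ms=4/3b
5) 1428.571ms=4b +285.714ms=4/5b
6) 1714.286ms=24/5b +285.714ms=4/5b
7) 2000.0ms=28/5b +857.143ms=12/5b
Σ=8b of 8 (168bpm 4/4) — PASS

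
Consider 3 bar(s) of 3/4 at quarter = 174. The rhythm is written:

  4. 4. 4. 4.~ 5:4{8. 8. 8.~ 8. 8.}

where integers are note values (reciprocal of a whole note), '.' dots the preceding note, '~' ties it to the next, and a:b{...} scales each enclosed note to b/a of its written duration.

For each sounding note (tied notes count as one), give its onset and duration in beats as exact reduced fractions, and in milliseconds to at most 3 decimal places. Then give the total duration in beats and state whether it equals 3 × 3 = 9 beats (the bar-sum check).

1) 0.0ms=0b +517.241ms=3/2b
2) 517.241ms=3/2b +517.241ms=3/2b
3) 1034.483ms=3b +517.241ms=3/2b
4) 1551.724ms=9/2b +724.138ms=21/10b
5) 2275.862ms=33/5b +206.897ms=3/5b
6) 2482.759ms=36/5b +413.793ms=6/5b
7) 2896.552ms=42/5b +206.897ms=3/5b
Σ=9b of 9 (174bpm 3/4) — PASS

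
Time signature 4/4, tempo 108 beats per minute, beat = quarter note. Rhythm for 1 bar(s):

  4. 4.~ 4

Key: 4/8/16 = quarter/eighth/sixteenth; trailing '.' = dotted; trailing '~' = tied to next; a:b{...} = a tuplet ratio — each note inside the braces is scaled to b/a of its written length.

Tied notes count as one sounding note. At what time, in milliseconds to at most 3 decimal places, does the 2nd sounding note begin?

1. 0.0ms @ 0 + 833.333ms (3/2)
2. 833.333ms @ 3/2 + 1388.889ms (5/2)

note 2 onset = 3/2b = 833.333ms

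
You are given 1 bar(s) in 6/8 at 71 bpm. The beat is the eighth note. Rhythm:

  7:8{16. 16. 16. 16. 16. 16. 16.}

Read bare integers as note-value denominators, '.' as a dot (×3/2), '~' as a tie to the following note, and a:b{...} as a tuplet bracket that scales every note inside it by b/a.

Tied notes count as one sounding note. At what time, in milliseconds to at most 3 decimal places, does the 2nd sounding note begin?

note 2 onset = 6/7b = 724.346ms

1. 0.0ms @ 0 + 724.346ms (6/7)
2. 724.346ms @ 6/7 + 724.346ms (6/7)
3. 1448.692ms @ 12/7 + 724.346ms (6/7)
4. 2173.038ms @ 18/7 + 724.346ms (6/7)
5. 2897.384ms @ 24/7 + 724.346ms (6/7)
6. 3621.73ms @ 30/7 + 724.346ms (6/7)
7. 4346.076ms @ 36/7 + 724.346ms (6/7)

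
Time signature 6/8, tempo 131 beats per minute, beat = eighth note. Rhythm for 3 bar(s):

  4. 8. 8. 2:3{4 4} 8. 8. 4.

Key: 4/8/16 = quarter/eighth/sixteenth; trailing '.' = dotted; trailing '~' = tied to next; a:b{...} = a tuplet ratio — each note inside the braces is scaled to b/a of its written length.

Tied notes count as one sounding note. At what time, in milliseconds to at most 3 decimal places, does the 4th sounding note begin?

note 4 onset = 6b = 2748.092ms

1. 0.0ms @ 0 + 1374.046ms (3)
2. 1374.046ms @ 3 + 687.023ms (3/2)
3. 2061.069ms @ 9/2 + 687.023ms (3/2)
4. 2748.092ms @ 6 + 1374.046ms (3)
5. 4122.137ms @ 9 + 1374.046ms (3)
6. 5496.183ms @ 12 + 687.023ms (3/2)
7. 6183.206ms @ 27/2 + 687.023ms (3/2)
8. 6870.229ms @ 15 + 1374.046ms (3)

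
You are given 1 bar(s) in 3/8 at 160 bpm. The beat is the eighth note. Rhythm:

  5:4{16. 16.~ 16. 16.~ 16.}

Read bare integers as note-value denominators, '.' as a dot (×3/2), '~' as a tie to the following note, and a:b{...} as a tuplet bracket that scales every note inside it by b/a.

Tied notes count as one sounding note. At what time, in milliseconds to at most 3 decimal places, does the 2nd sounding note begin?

1. 0.0ms @ 0 + 225.0ms (3/5)
2. 225.0ms @ 3/5 + 450.0ms (6/5)
3. 675.0ms @ 9/5 + 450.0ms (6/5)

note 2 onset = 3/5b = 225.0ms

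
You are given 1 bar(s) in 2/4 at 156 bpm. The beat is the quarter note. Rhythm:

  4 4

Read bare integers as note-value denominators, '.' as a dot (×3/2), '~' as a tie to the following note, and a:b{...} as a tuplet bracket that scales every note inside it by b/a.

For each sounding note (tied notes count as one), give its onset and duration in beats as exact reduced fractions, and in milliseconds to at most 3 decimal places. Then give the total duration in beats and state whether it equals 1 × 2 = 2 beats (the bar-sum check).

1) 0.0ms=0b +384.615ms=1b
2) 384.615ms=1b +384.615ms=1b
Σ=2b of 2 (156bpm 2/4) — PASS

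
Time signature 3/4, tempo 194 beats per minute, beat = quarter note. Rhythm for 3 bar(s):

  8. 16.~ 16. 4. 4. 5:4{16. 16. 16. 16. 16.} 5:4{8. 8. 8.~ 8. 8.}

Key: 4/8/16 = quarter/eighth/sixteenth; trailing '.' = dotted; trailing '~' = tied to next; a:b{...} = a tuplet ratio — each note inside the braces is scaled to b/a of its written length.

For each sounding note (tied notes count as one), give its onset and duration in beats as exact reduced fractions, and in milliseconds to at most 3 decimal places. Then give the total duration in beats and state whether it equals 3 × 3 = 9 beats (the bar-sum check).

1) 0.0ms=0b +231.959ms=3/4b
2) 231.959ms=3/4b +231.959ms=3/4b
3) 463.918ms=3/2b +463.918ms=3/2b
4) 927.835ms=3b +463.918ms=3/2b
5) 1391.753ms=9/2b +92.784ms=3/10b
6) 1484.536ms=24/5b +92.784ms=3/10b
7) 1577.32ms=51/10b +92.784ms=3/10b
8) 1670.103ms=27/5b +92.784ms=3/10b
9) 1762.887ms=57/10b +92.784ms=3/10b
10) 1855.67ms=6b +185.567ms=3/5b
11) 2041.237ms=33/5b +185.567ms=3/5b
12) 2226.804ms=36/5b +371.134ms=6/5b
13) 2597.938ms=42/5b +185.567ms=3/5b
Σ=9b of 9 (194bpm 3/4) — PASS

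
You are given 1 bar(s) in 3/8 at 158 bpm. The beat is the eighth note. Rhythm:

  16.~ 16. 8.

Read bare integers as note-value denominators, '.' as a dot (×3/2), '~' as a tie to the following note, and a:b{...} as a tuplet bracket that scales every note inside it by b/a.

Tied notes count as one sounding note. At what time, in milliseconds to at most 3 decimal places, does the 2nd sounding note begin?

1. 0.0ms @ 0 + 569.62ms (3/2)
2. 569.62ms @ 3/2 + 569.62ms (3/2)

note 2 onset = 3/2b = 569.62ms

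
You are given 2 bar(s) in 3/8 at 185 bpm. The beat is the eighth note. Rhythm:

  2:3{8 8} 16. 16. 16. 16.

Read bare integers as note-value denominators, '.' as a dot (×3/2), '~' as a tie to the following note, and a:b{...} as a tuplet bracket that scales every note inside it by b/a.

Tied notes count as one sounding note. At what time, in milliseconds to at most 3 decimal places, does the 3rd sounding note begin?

1. 0.0ms @ 0 + 486.486ms (3/2)
2. 486.486ms @ 3/2 + 486.486ms (3/2)
3. 972.973ms @ 3 + 243.243ms (3/4)
4. 1216.216ms @ 15/4 + 243.243ms (3/4)
5. 1459.459ms @ 9/2 + 243.243ms (3/4)
6. 1702.703ms @ 21/4 + 243.243ms (3/4)

note 3 onset = 3b = 972.973ms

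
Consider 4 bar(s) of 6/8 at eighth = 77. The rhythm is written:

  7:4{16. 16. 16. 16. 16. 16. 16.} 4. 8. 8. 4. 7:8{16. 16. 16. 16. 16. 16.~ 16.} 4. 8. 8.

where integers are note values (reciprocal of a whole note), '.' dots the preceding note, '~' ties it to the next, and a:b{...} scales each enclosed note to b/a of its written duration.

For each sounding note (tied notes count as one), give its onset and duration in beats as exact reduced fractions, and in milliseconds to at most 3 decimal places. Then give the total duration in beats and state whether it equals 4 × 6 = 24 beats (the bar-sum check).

1) 0.0ms=0b +333.952ms=3/7b
2) 333.952ms=3/7b +333.952ms=3/7b
3) 667.904ms=6/7b +333.952ms=3/7b
4) 1001.855ms=9/7b +333.952ms=3/7b
5) 1335.807ms=12/7b +333.952ms=3/7b
6) 1669.759ms=15/7b +333.952ms=3/7b
7) 2003.711ms=18/7b +333.952ms=3/7b
8) 2337.662ms=3b +2337.662ms=3b
9) 4675.325ms=6b +1168.831ms=3/2b
10) 5844.156ms=15/2b +1168.831ms=3/2b
11) 7012.987ms=9b +2337.662ms=3b
12) 9350.649ms=12b +667.904ms=6/7b
13) 10018.553ms=90/7b +667.904ms=6/7b
14) 10686.456ms=96/7b +667.904ms=6/7b
15) 11354.36ms=102/7b +667.904ms=6/7b
16) 12022.263ms=108/7b +667.904ms=6/7b
17) 12690.167ms=114/7b +1335.807ms=12/7b
18) 14025.974ms=18b +2337.662ms=3b
19) 16363.636ms=21b +1168.831ms=3/2b
20) 17532.468ms=45/2b +1168.831ms=3/2b
Σ=24b of 24 (77bpm 6/8) — PASS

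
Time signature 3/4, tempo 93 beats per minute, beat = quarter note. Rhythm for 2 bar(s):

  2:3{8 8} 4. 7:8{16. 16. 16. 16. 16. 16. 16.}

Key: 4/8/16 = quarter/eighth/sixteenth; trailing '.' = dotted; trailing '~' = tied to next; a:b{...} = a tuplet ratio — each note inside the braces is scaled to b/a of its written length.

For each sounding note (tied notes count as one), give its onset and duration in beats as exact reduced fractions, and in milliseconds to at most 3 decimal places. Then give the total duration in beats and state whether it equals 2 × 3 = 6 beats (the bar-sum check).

1) 0.0ms=0b +483.871ms=3/4b
2) 483.871ms=3/4b +483.871ms=3/4b
3) 967.742ms=3/2b +967.742ms=3/2b
4) 1935.484ms=3b +276.498ms=3/7b
5) 2211.982ms=24/7b +276.498ms=3/7b
6) 2488.479ms=27/7b +276.498ms=3/7b
7) 2764.977ms=30/7b +276.498ms=3/7b
8) 3041.475ms=33/7b +276.498ms=3/7b
9) 3317.972ms=36/7b +276.498ms=3/7b
10) 3594.47ms=39/7b +276.498ms=3/7b
Σ=6b of 6 (93bpm 3/4) — PASS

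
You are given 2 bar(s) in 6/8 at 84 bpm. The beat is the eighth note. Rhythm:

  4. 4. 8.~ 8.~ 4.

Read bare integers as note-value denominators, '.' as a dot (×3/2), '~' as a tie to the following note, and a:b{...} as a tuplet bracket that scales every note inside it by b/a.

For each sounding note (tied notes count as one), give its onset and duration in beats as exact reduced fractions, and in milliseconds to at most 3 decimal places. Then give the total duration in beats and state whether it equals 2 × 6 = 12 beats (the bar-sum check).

1) 0.0ms=0b +2142.857ms=3b
2) 2142.857ms=3b +2142.857ms=3b
3) 4285.714ms=6b +4285.714ms=6b
Σ=12b of 12 (84bpm 6/8) — PASS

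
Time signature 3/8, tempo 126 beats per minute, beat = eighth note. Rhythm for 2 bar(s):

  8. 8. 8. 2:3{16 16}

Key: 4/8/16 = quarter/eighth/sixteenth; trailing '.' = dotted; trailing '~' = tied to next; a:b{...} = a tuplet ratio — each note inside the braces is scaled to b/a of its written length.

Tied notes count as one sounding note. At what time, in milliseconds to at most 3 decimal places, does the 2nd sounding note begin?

note 2 onset = 3/2b = 714.286ms

1. 0.0ms @ 0 + 714.286ms (3/2)
2. 714.286ms @ 3/2 + 714.286ms (3/2)
3. 1428.571ms @ 3 + 714.286ms (3/2)
4. 2142.857ms @ 9/2 + 357.143ms (3/4)
5. 2500.0ms @ 21/4 + 357.143ms (3/4)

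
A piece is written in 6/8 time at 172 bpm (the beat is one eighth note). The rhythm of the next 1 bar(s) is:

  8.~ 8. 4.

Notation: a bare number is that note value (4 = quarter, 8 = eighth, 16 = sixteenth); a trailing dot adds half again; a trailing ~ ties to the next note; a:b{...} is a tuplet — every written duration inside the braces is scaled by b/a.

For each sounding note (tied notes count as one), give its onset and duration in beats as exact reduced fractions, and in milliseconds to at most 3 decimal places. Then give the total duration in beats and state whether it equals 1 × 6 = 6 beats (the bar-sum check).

1) 0.0ms=0b +1046.512ms=3b
2) 1046.512ms=3b +1046.512ms=3b
Σ=6b of 6 (172bpm 6/8) — PASS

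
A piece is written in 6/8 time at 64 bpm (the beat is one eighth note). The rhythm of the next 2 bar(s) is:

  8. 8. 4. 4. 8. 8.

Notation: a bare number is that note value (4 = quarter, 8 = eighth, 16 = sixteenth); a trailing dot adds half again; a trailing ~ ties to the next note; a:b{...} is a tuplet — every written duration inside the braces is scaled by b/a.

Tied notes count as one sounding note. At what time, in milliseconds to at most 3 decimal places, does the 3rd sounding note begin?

1. 0.0ms @ 0 + 1406.25ms (3/2)
2. 1406.25ms @ 3/2 + 1406.25ms (3/2)
3. 2812.5ms @ 3 + 2812.5ms (3)
4. 5625.0ms @ 6 + 2812.5ms (3)
5. 8437.5ms @ 9 + 1406.25ms (3/2)
6. 9843.75ms @ 21/2 + 1406.25ms (3/2)

note 3 onset = 3b = 2812.5ms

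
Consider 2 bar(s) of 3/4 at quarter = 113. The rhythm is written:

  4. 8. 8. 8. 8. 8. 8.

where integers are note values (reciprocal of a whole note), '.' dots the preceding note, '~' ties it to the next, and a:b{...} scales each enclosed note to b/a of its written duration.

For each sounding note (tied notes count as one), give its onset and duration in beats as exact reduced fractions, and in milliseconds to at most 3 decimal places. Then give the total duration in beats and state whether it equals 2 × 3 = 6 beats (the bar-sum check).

1) 0.0ms=0b +796.46ms=3/2b
2) 796.46ms=3/2b +398.23ms=3/4b
3) 1194.69ms=9/4b +398.23ms=3/4b
4) 1592.92ms=3b +398.23ms=3/4b
5) 1991.15ms=15/4b +398.23ms=3/4b
6) 2389.381ms=9/2b +398.23ms=3/4b
7) 2787.611ms=21/4b +398.23ms=3/4b
Σ=6b of 6 (113bpm 3/4) — PASS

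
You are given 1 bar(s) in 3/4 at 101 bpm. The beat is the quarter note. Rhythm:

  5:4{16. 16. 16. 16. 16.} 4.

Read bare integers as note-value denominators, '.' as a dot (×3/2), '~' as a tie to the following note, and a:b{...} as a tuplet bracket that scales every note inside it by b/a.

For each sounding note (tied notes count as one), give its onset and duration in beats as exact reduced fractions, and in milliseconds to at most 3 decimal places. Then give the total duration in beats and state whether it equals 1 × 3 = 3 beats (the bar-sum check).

1) 0.0ms=0b +178.218ms=3/10b
2) 178.218ms=3/10b +178.218ms=3/10b
3) 356.436ms=3/5b +178.218ms=3/10b
4) 534.653ms=9/10b +178.218ms=3/10b
5) 712.871ms=6/5b +178.218ms=3/10b
6) 891.089ms=3/2b +891.089ms=3/2b
Σ=3b of 3 (101bpm 3/4) — PASS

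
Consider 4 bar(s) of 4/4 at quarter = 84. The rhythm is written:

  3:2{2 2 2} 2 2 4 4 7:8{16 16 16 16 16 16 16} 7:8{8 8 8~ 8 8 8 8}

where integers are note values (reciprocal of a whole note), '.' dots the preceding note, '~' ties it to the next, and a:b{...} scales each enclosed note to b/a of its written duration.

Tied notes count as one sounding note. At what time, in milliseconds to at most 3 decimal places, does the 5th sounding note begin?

note 5 onset = 6b = 4285.714ms

1. 0.0ms @ 0 + 952.381ms (4/3)
2. 952.381ms @ 4/3 + 952.381ms (4/3)
3. 1904.762ms @ 8/3 + 952.381ms (4/3)
4. 2857.143ms @ 4 + 1428.571ms (2)
5. 4285.714ms @ 6 + 1428.571ms (2)
6. 5714.286ms @ 8 + 714.286ms (1)
7. 6428.571ms @ 9 + 714.286ms (1)
8. 7142.857ms @ 10 + 204.082ms (2/7)
9. 7346.939ms @ 72/7 + 204.082ms (2/7)
10. 7551.02ms @ 74/7 + 204.082ms (2/7)
11. 7755.102ms @ 76/7 + 204.082ms (2/7)
12. 7959.184ms @ 78/7 + 204.082ms (2/7)
13. 8163.265ms @ 80/7 + 204.082ms (2/7)
14. 8367.347ms @ 82/7 + 204.082ms (2/7)
15. 8571.429ms @ 12 + 408.163ms (4/7)
16. 8979.592ms @ 88/7 + 408.163ms (4/7)
17. 9387.755ms @ 92/7 + 816.327ms (8/7)
18. 10204.082ms @ 100/7 + 408.163ms (4/7)
19. 10612.245ms @ 104/7 + 408.163ms (4/7)
20. 11020.408ms @ 108/7 + 408.163ms (4/7)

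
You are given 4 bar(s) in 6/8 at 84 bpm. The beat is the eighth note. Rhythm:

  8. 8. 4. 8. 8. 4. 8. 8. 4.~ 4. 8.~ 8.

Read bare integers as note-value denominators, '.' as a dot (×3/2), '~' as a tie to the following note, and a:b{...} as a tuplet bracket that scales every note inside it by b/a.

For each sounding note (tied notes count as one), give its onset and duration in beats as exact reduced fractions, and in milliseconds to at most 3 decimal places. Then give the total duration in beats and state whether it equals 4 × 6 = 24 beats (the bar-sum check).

1) 0.0ms=0b +1071.429ms=3/2b
2) 1071.429ms=3/2b +1071.429ms=3/2b
3) 2142.857ms=3b +2142.857ms=3b
4) 4285.714ms=6b +1071.429ms=3/2b
5) 5357.143ms=15/2b +1071.429ms=3/2b
6) 6428.571ms=9b +2142.857ms=3b
7) 8571.429ms=12b +1071.429ms=3/2b
8) 9642.857ms=27/2b +1071.429ms=3/2b
9) 10714.286ms=15b +4285.714ms=6b
10) 15000.0ms=21b +2142.857ms=3b
Σ=24b of 24 (84bpm 6/8) — PASS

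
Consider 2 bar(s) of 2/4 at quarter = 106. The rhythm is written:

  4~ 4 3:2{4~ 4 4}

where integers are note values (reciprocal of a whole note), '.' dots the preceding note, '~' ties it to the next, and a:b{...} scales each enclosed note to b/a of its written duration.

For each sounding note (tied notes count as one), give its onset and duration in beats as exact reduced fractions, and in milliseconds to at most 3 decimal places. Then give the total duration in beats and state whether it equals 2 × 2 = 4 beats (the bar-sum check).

1) 0.0ms=0b +1132.075ms=2b
2) 1132.075ms=2b +754.717ms=4/3b
3) 1886.792ms=10/3b +377.358ms=2/3b
Σ=4b of 4 (106bpm 2/4) — PASS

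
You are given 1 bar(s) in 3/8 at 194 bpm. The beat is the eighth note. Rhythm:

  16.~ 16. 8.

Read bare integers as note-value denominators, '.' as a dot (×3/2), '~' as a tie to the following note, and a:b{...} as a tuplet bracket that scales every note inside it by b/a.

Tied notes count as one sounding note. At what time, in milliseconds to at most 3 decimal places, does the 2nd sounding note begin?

1. 0.0ms @ 0 + 463.918ms (3/2)
2. 463.918ms @ 3/2 + 463.918ms (3/2)

note 2 onset = 3/2b = 463.918ms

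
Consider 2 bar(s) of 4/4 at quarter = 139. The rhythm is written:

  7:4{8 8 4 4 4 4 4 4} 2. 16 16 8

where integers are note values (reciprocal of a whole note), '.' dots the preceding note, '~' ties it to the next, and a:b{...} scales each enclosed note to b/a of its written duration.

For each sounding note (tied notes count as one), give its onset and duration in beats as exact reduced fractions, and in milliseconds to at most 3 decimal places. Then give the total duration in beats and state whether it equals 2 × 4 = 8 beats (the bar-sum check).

1) 0.0ms=0b +123.33ms=2/7b
2) 123.33ms=2/7b +123.33ms=2/7b
3) 246.66ms=4/7b +246.66ms=4/7b
4) 493.32ms=8/7b +246.66ms=4/7b
5) 739.979ms=12/7b +246.66ms=4/7b
6) 986.639ms=16/7b +246.66ms=4/7b
7) 1233.299ms=20/7b +246.66ms=4/7b
8) 1479.959ms=24/7b +246.66ms=4/7b
9) 1726.619ms=4b +1294.964ms=3b
10) 3021.583ms=7b +107.914ms=1/4b
11) 3129.496ms=29/4b +107.914ms=1/4b
12) 3237.41ms=15/2b +215.827ms=1/2b
Σ=8b of 8 (139bpm 4/4) — PASS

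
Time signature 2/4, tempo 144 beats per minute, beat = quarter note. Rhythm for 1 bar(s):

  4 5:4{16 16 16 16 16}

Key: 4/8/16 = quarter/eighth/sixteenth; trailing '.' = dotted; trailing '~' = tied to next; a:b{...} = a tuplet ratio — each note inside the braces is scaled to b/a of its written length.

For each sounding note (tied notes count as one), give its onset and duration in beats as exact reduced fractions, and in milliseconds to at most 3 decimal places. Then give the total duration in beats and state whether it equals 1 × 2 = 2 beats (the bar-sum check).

1) 0.0ms=0b +416.667ms=1b
2) 416.667ms=1b +83.333ms=1/5b
3) 500.0ms=6/5b +83.333ms=1/5b
4) 583.333ms=7/5b +83.333ms=1/5b
5) 666.667ms=8/5b +83.333ms=1/5b
6) 750.0ms=9/5b +83.333ms=1/5b
Σ=2b of 2 (144bpm 2/4) — PASS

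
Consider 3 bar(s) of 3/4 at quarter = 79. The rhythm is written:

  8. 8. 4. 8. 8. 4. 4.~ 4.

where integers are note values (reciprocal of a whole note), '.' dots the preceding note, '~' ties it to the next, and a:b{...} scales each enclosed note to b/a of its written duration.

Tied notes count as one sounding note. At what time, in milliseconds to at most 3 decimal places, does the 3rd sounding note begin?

note 3 onset = 3/2b = 1139.241ms

1. 0.0ms @ 0 + 569.62ms (3/4)
2. 569.62ms @ 3/4 + 569.62ms (3/4)
3. 1139.241ms @ 3/2 + 1139.241ms (3/2)
4. 2278.481ms @ 3 + 569.62ms (3/4)
5. 2848.101ms @ 15/4 + 569.62ms (3/4)
6. 3417.722ms @ 9/2 + 1139.241ms (3/2)
7. 4556.962ms @ 6 + 2278.481ms (3)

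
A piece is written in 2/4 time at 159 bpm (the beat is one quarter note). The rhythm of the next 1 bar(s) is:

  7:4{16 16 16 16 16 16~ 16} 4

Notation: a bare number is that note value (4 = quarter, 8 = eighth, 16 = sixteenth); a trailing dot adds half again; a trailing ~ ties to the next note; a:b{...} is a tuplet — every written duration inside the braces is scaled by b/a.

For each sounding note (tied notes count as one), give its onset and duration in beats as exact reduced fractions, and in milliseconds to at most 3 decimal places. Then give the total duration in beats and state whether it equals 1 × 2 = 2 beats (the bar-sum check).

1) 0.0ms=0b +53.908ms=1/7b
2) 53.908ms=1/7b +53.908ms=1/7b
3) 107.817ms=2/7b +53.908ms=1/7b
4) 161.725ms=3/7b +53.908ms=1/7b
5) 215.633ms=4/7b +53.908ms=1/7b
6) 269.542ms=5/7b +107.817ms=2/7b
7) 377.358ms=1b +377.358ms=1b
Σ=2b of 2 (159bpm 2/4) — PASS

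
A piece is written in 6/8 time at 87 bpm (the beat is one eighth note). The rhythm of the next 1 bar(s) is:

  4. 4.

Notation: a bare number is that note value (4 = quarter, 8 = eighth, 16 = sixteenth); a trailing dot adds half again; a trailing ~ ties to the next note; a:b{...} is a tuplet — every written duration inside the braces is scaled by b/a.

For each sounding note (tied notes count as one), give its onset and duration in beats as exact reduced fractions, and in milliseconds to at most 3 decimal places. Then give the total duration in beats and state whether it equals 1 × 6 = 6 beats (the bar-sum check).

1) 0.0ms=0b +2068.966ms=3b
2) 2068.966ms=3b +2068.966ms=3b
Σ=6b of 6 (87bpm 6/8) — PASS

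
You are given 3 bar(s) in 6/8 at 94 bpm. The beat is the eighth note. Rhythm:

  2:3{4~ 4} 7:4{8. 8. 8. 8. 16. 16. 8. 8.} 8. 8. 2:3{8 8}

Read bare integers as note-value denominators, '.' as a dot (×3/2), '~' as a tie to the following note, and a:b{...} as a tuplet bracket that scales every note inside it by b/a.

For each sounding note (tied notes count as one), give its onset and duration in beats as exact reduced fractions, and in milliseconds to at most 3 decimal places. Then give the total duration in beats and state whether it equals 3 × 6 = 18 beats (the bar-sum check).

1) 0.0ms=0b +3829.787ms=6b
2) 3829.787ms=6b +547.112ms=6/7b
3) 4376.9ms=48/7b +547.112ms=6/7b
4) 4924.012ms=54/7b +547.112ms=6/7b
5) 5471.125ms=60/7b +547.112ms=6/7b
6) 6018.237ms=66/7b +273.556ms=3/7b
7) 6291.793ms=69/7b +273.556ms=3/7b
8) 6565.35ms=72/7b +547.112ms=6/7b
9) 7112.462ms=78/7b +547.112ms=6/7b
10) 7659.574ms=12b +957.447ms=3/2b
11) 8617.021ms=27/2b +957.447ms=3/2b
12) 9574.468ms=15b +957.447ms=3/2b
13) 10531.915ms=33/2b +957.447ms=3/2b
Σ=18b of 18 (94bpm 6/8) — PASS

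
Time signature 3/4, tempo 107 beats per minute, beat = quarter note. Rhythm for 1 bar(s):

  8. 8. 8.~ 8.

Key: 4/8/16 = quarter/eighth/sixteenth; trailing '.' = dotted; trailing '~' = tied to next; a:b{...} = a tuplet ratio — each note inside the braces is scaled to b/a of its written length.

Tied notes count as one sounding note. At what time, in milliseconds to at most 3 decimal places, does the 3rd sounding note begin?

note 3 onset = 3/2b = 841.121ms

1. 0.0ms @ 0 + 420.561ms (3/4)
2. 420.561ms @ 3/4 + 420.561ms (3/4)
3. 841.121ms @ 3/2 + 841.121ms (3/2)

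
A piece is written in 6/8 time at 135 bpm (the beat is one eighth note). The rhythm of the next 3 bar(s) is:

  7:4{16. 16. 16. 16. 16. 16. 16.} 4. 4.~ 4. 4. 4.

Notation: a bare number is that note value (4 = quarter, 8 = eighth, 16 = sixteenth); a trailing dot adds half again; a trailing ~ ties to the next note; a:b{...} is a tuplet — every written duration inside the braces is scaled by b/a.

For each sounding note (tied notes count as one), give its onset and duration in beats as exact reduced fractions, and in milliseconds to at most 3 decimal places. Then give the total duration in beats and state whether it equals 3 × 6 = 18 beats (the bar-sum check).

1) 0.0ms=0b +190.476ms=3/7b
2) 190.476ms=3/7b +190.476ms=3/7b
3) 380.952ms=6/7b +190.476ms=3/7b
4) 571.429ms=9/7b +190.476ms=3/7b
5) 761.905ms=12/7b +190.476ms=3/7b
6) 952.381ms=15/7b +190.476ms=3/7b
7) 1142.857ms=18/7b +190.476ms=3/7b
8) 1333.333ms=3b +1333.333ms=3b
9) 2666.667ms=6b +2666.667ms=6b
10) 5333.333ms=12b +1333.333ms=3b
11) 6666.667ms=15b +1333.333ms=3b
Σ=18b of 18 (135bpm 6/8) — PASS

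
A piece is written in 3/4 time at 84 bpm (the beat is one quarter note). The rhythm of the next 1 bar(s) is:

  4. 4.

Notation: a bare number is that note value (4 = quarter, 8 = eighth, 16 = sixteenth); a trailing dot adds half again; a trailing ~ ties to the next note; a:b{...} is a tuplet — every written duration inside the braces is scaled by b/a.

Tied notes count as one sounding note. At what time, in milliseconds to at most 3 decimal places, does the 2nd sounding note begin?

1. 0.0ms @ 0 + 1071.429ms (3/2)
2. 1071.429ms @ 3/2 + 1071.429ms (3/2)

note 2 onset = 3/2b = 1071.429ms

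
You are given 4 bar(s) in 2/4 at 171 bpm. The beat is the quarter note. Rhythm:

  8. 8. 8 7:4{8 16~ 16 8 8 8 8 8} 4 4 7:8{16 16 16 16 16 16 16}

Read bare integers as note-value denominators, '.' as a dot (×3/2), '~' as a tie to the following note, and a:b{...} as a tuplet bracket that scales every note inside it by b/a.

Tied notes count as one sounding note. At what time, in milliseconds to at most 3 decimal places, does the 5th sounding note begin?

note 5 onset = 16/7b = 802.005ms

1. 0.0ms @ 0 + 263.158ms (3/4)
2. 263.158ms @ 3/4 + 263.158ms (3/4)
3. 526.316ms @ 3/2 + 175.439ms (1/2)
4. 701.754ms @ 2 + 100.251ms (2/7)
5. 802.005ms @ 16/7 + 100.251ms (2/7)
6. 902.256ms @ 18/7 + 100.251ms (2/7)
7. 1002.506ms @ 20/7 + 100.251ms (2/7)
8. 1102.757ms @ 22/7 + 100.251ms (2/7)
9. 1203.008ms @ 24/7 + 100.251ms (2/7)
10. 1303.258ms @ 26/7 + 100.251ms (2/7)
11. 1403.509ms @ 4 + 350.877ms (1)
12. 1754.386ms @ 5 + 350.877ms (1)
13. 2105.263ms @ 6 + 100.251ms (2/7)
14. 2205.514ms @ 44/7 + 100.251ms (2/7)
15. 2305.764ms @ 46/7 + 100.251ms (2/7)
16. 2406.015ms @ 48/7 + 100.251ms (2/7)
17. 2506.266ms @ 50/7 + 100.251ms (2/7)
18. 2606.516ms @ 52/7 + 100.251ms (2/7)
19. 2706.767ms @ 54/7 + 100.251ms (2/7)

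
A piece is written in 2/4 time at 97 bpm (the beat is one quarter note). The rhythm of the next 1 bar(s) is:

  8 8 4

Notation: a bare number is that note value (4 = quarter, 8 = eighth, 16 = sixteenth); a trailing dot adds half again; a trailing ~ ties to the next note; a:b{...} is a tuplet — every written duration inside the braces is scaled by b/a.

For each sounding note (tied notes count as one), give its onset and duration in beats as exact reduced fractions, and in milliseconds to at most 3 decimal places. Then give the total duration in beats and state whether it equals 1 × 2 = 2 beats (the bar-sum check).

1) 0.0ms=0b +309.278ms=1/2b
2) 309.278ms=1/2b +309.278ms=1/2b
3) 618.557ms=1b +618.557ms=1b
Σ=2b of 2 (97bpm 2/4) — PASS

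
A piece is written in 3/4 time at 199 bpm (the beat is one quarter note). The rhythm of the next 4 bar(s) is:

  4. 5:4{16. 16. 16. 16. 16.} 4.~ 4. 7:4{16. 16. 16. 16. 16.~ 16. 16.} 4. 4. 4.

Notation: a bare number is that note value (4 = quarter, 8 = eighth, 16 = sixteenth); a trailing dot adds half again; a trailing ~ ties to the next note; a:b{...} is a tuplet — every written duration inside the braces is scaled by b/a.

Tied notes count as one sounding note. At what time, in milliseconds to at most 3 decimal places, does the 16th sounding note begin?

1. 0.0ms @ 0 + 452.261ms (3/2)
2. 452.261ms @ 3/2 + 90.452ms (3/10)
3. 542.714ms @ 9/5 + 90.452ms (3/10)
4. 633.166ms @ 21/10 + 90.452ms (3/10)
5. 723.618ms @ 12/5 + 90.452ms (3/10)
6. 814.07ms @ 27/10 + 90.452ms (3/10)
7. 904.523ms @ 3 + 904.523ms (3)
8. 1809.045ms @ 6 + 64.609ms (3/14)
9. 1873.654ms @ 87/14 + 64.609ms (3/14)
10. 1938.263ms @ 45/7 + 64.609ms (3/14)
11. 2002.872ms @ 93/14 + 64.609ms (3/14)
12. 2067.48ms @ 48/7 + 129.218ms (3/7)
13. 2196.698ms @ 51/7 + 64.609ms (3/14)
14. 2261.307ms @ 15/2 + 452.261ms (3/2)
15. 2713.568ms @ 9 + 452.261ms (3/2)
16. 3165.829ms @ 21/2 + 452.261ms (3/2)

note 16 onset = 21/2b = 3165.829ms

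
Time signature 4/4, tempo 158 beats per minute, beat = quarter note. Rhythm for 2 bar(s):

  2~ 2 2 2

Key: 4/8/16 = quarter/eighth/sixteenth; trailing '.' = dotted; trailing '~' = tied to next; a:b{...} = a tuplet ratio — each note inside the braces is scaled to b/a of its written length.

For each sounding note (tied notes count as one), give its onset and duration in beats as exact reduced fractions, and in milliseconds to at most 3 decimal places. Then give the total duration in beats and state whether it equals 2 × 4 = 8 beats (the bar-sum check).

1) 0.0ms=0b +1518.987ms=4b
2) 1518.987ms=4b +759.494ms=2b
3) 2278.481ms=6b +759.494ms=2b
Σ=8b of 8 (158bpm 4/4) — PASS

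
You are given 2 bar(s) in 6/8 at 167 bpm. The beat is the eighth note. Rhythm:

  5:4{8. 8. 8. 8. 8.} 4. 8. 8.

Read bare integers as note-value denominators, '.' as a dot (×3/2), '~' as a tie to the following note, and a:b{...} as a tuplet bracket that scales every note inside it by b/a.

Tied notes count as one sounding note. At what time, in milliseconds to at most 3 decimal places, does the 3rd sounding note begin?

note 3 onset = 12/5b = 862.275ms

1. 0.0ms @ 0 + 431.138ms (6/5)
2. 431.138ms @ 6/5 + 431.138ms (6/5)
3. 862.275ms @ 12/5 + 431.138ms (6/5)
4. 1293.413ms @ 18/5 + 431.138ms (6/5)
5. 1724.551ms @ 24/5 + 431.138ms (6/5)
6. 2155.689ms @ 6 + 1077.844ms (3)
7. 3233.533ms @ 9 + 538.922ms (3/2)
8. 3772.455ms @ 21/2 + 538.922ms (3/2)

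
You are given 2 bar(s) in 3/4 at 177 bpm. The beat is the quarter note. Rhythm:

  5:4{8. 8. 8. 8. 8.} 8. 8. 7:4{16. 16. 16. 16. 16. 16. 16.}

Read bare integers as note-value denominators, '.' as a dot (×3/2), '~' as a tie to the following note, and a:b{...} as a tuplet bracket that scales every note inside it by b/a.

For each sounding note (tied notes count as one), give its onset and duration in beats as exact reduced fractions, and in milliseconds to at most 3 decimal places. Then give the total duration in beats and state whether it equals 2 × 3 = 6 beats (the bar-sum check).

1) 0.0ms=0b +203.39ms=3/5b
2) 203.39ms=3/5b +203.39ms=3/5b
3) 406.78ms=6/5b +203.39ms=3/5b
4) 610.169ms=9/5b +203.39ms=3/5b
5) 813.559ms=12/5b +203.39ms=3/5b
6) 1016.949ms=3b +254.237ms=3/4b
7) 1271.186ms=15/4b +254.237ms=3/4b
8) 1525.424ms=9/2b +72.639ms=3/14b
9) 1598.063ms=33/7b +72.639ms=3/14b
10) 1670.702ms=69/14b +72.639ms=3/14b
11) 1743.341ms=36/7b +72.639ms=3/14b
12) 1815.981ms=75/14b +72.639ms=3/14b
13) 1888.62ms=39/7b +72.639ms=3/14b
14) 1961.259ms=81/14b +72.639ms=3/14b
Σ=6b of 6 (177bpm 3/4) — PASS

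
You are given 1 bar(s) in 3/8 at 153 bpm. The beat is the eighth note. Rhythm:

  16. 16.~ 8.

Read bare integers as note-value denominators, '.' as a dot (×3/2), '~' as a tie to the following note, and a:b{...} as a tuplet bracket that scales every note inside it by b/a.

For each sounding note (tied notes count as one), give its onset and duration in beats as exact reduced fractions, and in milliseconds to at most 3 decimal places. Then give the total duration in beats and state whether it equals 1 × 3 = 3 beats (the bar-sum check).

1) 0.0ms=0b +294.118ms=3/4b
2) 294.118ms=3/4b +882.353ms=9/4b
Σ=3b of 3 (153bpm 3/8) — PASS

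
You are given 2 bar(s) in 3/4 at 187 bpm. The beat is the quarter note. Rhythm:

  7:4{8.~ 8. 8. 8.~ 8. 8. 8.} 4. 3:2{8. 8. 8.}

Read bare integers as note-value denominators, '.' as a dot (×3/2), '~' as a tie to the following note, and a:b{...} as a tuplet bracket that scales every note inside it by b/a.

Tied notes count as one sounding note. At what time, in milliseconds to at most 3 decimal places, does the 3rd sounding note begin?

1. 0.0ms @ 0 + 275.019ms (6/7)
2. 275.019ms @ 6/7 + 137.51ms (3/7)
3. 412.529ms @ 9/7 + 275.019ms (6/7)
4. 687.548ms @ 15/7 + 137.51ms (3/7)
5. 825.057ms @ 18/7 + 137.51ms (3/7)
6. 962.567ms @ 3 + 481.283ms (3/2)
7. 1443.85ms @ 9/2 + 160.428ms (1/2)
8. 1604.278ms @ 5 + 160.428ms (1/2)
9. 1764.706ms @ 11/2 + 160.428ms (1/2)

note 3 onset = 9/7b = 412.529ms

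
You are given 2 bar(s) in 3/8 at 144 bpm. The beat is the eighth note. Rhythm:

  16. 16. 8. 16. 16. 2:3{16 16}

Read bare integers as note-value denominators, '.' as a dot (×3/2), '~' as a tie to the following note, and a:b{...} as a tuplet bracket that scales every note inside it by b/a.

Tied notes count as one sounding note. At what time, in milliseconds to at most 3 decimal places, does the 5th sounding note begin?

1. 0.0ms @ 0 + 312.5ms (3/4)
2. 312.5ms @ 3/4 + 312.5ms (3/4)
3. 625.0ms @ 3/2 + 625.0ms (3/2)
4. 1250.0ms @ 3 + 312.5ms (3/4)
5. 1562.5ms @ 15/4 + 312.5ms (3/4)
6. 1875.0ms @ 9/2 + 312.5ms (3/4)
7. 2187.5ms @ 21/4 + 312.5ms (3/4)

note 5 onset = 15/4b = 1562.5ms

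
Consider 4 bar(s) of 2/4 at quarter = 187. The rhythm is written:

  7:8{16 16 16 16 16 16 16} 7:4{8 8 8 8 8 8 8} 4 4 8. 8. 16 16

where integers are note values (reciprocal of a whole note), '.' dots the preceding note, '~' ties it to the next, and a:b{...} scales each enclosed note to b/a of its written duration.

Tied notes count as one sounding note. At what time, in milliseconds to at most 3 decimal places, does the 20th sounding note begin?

1. 0.0ms @ 0 + 91.673ms (2/7)
2. 91.673ms @ 2/7 + 91.673ms (2/7)
3. 183.346ms @ 4/7 + 91.673ms (2/7)
4. 275.019ms @ 6/7 + 91.673ms (2/7)
5. 366.692ms @ 8/7 + 91.673ms (2/7)
6. 458.365ms @ 10/7 + 91.673ms (2/7)
7. 550.038ms @ 12/7 + 91.673ms (2/7)
8. 641.711ms @ 2 + 91.673ms (2/7)
9. 733.384ms @ 16/7 + 91.673ms (2/7)
10. 825.057ms @ 18/7 + 91.673ms (2/7)
11. 916.73ms @ 20/7 + 91.673ms (2/7)
12. 1008.403ms @ 22/7 + 91.673ms (2/7)
13. 1100.076ms @ 24/7 + 91.673ms (2/7)
14. 1191.749ms @ 26/7 + 91.673ms (2/7)
15. 1283.422ms @ 4 + 320.856ms (1)
16. 1604.278ms @ 5 + 320.856ms (1)
17. 1925.134ms @ 6 + 240.642ms (3/4)
18. 2165.775ms @ 27/4 + 240.642ms (3/4)
19. 2406.417ms @ 15/2 + 80.214ms (1/4)
20. 2486.631ms @ 31/4 + 80.214ms (1/4)

note 20 onset = 31/4b = 2486.631ms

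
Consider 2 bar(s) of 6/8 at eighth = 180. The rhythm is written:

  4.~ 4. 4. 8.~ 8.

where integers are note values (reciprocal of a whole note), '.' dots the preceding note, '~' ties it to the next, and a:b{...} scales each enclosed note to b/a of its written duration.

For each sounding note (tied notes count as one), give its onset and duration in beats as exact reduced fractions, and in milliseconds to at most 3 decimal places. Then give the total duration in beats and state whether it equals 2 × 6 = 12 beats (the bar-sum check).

1) 0.0ms=0b +2000.0ms=6b
2) 2000.0ms=6b +1000.0ms=3b
3) 3000.0ms=9b +1000.0ms=3b
Σ=12b of 12 (180bpm 6/8) — PASS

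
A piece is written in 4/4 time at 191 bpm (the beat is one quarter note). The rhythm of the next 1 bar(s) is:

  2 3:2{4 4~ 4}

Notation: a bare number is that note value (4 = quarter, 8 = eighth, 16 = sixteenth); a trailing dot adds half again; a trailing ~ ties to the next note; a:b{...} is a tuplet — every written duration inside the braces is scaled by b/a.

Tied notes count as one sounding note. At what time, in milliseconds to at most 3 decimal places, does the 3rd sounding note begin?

1. 0.0ms @ 0 + 628.272ms (2)
2. 628.272ms @ 2 + 209.424ms (2/3)
3. 837.696ms @ 8/3 + 418.848ms (4/3)

note 3 onset = 8/3b = 837.696ms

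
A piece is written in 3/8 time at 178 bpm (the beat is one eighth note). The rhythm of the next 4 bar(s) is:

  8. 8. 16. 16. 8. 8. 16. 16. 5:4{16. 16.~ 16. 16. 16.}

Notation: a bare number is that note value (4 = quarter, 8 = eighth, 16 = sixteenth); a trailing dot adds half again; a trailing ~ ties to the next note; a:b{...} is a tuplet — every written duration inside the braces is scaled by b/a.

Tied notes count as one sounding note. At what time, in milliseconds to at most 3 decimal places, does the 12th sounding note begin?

1. 0.0ms @ 0 + 505.618ms (3/2)
2. 505.618ms @ 3/2 + 505.618ms (3/2)
3. 1011.236ms @ 3 + 252.809ms (3/4)
4. 1264.045ms @ 15/4 + 252.809ms (3/4)
5. 1516.854ms @ 9/2 + 505.618ms (3/2)
6. 2022.472ms @ 6 + 505.618ms (3/2)
7. 2528.09ms @ 15/2 + 252.809ms (3/4)
8. 2780.899ms @ 33/4 + 252.809ms (3/4)
9. 3033.708ms @ 9 + 202.247ms (3/5)
10. 3235.955ms @ 48/5 + 404.494ms (6/5)
11. 3640.449ms @ 54/5 + 202.247ms (3/5)
12. 3842.697ms @ 57/5 + 202.247ms (3/5)

note 12 onset = 57/5b = 3842.697ms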